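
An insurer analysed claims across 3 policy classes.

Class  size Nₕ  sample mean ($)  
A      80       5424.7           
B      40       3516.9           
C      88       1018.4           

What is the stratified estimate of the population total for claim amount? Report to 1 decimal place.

664271.2

A: 80·5424.7 = 433976
B: 40·3516.9 = 140676
C: 88·1018.4 = 89619.2
τ̂ = Σ Nₕx̄ₕ = 664271.2.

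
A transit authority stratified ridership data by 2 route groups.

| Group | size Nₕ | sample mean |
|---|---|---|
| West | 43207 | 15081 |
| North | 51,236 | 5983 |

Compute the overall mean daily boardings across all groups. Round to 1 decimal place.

x̄_st = (Σ Nₕx̄ₕ) / (Σ Nₕ) = (43207·15081 + 51236·5983) / 94443
= 958149755 / 94443 = 10145.270... → 10145.3.

10145.3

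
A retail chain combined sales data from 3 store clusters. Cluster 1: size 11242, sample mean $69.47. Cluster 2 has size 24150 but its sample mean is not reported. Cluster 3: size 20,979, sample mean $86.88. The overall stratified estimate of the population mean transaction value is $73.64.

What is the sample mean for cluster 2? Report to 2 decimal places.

64.08

N = 11242 + 24150 + 20979 = 56371.
Overall total = μ·N = 73.64·56371 = 4151160.44.
Subtract the known strata: 11242·69.47 + 20979·86.88 = 2603637.26.
Remaining total for cluster 2: 4151160.44 − 2603637.26 = 1547523.18.
Divide by its size: 1547523.18 / 24150 = 64.0796... → 64.08.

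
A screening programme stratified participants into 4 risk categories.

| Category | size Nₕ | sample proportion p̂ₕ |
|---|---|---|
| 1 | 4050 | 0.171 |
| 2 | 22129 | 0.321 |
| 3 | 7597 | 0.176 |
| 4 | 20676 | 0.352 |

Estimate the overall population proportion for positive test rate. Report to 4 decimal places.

0.3014

Wₕ = Nₕ/N with N = 54452: 0.0744, 0.4064, 0.1395, 0.3797.
p̂_st = 0.0744·0.171 + 0.4064·0.321 + 0.1395·0.176 + 0.3797·0.352 ≈ 0.301384... → 0.3014.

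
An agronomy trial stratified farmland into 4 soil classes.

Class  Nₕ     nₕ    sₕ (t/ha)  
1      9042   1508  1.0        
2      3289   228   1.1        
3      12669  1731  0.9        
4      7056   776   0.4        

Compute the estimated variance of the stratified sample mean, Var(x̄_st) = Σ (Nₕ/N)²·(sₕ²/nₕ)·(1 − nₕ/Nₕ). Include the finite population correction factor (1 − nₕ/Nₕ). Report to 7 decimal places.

N = 32056. Term for each stratum: Wₕ²sₕ²/nₕ·(1−nₕ/Nₕ).
Var(x̄_st) = 0.0000439613 + 0.0000519947 + 0.0000631029 + 0.0000088911 = 0.0001679500 → 0.0001680.

0.0001680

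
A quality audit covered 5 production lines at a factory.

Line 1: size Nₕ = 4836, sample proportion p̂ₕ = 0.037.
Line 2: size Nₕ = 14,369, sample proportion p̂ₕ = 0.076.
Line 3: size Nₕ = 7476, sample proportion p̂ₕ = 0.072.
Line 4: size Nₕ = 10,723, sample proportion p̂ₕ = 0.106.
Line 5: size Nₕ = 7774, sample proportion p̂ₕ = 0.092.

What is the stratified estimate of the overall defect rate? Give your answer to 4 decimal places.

0.0810

N = 4836 + 14369 + 7476 + 10723 + 7774 = 45178.
Overall proportion = Σ (Nₕ/N)·p̂ₕ.
Σ Nₕp̂ₕ = 178.932 + 1092.044 + 538.272 + 1136.638 + 715.208 = 3661.094.
3661.094 / 45178 = 0.081037... → 0.0810.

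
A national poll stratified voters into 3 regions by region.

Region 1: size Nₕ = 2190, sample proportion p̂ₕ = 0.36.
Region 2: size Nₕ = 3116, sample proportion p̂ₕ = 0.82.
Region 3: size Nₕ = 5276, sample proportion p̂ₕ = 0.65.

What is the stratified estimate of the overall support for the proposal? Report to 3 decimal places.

0.640

Wₕ = Nₕ/N with N = 10582: 0.2070, 0.2945, 0.4986.
p̂_st = 0.2070·0.36 + 0.2945·0.82 + 0.4986·0.65 ≈ 0.64004... → 0.640.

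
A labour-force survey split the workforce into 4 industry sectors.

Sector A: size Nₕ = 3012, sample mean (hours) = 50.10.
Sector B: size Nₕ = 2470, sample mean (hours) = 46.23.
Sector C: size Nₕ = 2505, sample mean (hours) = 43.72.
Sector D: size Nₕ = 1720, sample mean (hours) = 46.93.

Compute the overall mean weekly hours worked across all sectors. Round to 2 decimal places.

46.91

N = 9707; weights Wₕ = Nₕ/N = (0.3103, 0.2545, 0.2581, 0.1772).
x̄_st = Σ Wₕ·x̄ₕ = 0.3103·50.10 + 0.2545·46.23 + 0.2581·43.72 + 0.1772·46.93 ≈ 46.9071...
→ 46.91.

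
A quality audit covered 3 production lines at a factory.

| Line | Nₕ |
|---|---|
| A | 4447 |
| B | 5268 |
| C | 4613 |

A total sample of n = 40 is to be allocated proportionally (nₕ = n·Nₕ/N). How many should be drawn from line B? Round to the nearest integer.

15

N = 4447 + 5268 + 4613 = 14328.
n_B = 40·5268/14328 = 14.707... → 15.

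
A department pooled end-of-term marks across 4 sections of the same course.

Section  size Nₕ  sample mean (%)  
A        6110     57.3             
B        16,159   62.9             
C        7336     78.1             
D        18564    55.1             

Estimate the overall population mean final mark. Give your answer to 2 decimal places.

61.50

x̄_st = (Σ Nₕx̄ₕ) / (Σ Nₕ) = (6110·57.3 + 16159·62.9 + 7336·78.1 + 18564·55.1) / 48169
= 2962322.1 / 48169 = 61.4985... → 61.50.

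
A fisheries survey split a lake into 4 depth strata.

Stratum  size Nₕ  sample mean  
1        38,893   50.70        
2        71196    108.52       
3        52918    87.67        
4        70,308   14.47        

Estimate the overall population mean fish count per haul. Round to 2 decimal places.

N = 38893 + 71196 + 52918 + 70308 = 233315.
The stratified mean weights each stratum mean by its population share Nₕ/N.
Σ Nₕx̄ₕ = 38893·50.70 + 71196·108.52 + 52918·87.67 + 70308·14.47 = 1971875.1 + 7726189.92 + 4639321.06 + 1017356.76 = 15354742.84.
Divide by N: 15354742.84 / 233315 = 65.8112... → 65.81.

65.81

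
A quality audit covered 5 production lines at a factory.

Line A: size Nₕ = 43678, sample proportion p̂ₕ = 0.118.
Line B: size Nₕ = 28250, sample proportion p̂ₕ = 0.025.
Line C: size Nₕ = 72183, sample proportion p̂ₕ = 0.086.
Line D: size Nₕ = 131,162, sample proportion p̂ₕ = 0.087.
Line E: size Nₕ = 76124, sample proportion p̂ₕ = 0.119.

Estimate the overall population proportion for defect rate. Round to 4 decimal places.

Wₕ = Nₕ/N with N = 351397: 0.1243, 0.0804, 0.2054, 0.3733, 0.2166.
p̂_st = 0.1243·0.118 + 0.0804·0.025 + 0.2054·0.086 + 0.3733·0.087 + 0.2166·0.119 ≈ 0.092596... → 0.0926.

0.0926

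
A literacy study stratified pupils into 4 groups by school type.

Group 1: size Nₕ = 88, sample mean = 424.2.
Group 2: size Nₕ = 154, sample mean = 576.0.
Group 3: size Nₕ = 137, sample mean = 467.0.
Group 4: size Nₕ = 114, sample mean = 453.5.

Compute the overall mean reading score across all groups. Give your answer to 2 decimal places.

N = 493; weights Wₕ = Nₕ/N = (0.1785, 0.3124, 0.2779, 0.2312).
x̄_st = Σ Wₕ·x̄ₕ = 0.1785·424.2 + 0.3124·576.0 + 0.2779·467.0 + 0.2312·453.5 ≈ 490.2872...
→ 490.29.

490.29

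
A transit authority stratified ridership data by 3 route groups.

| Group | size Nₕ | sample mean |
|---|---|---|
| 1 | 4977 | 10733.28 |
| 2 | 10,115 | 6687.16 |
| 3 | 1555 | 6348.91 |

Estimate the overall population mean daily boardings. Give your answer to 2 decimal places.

N = 16647; weights Wₕ = Nₕ/N = (0.2990, 0.6076, 0.0934).
x̄_st = Σ Wₕ·x̄ₕ = 0.2990·10733.28 + 0.6076·6687.16 + 0.0934·6348.91 ≈ 7865.2438...
→ 7865.24.

7865.24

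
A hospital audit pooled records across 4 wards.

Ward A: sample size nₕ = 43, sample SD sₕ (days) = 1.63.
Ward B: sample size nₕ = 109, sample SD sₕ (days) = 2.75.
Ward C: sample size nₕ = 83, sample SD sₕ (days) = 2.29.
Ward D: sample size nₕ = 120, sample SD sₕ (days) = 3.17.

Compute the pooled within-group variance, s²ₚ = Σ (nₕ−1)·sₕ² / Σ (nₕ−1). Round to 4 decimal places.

7.2769

A: (43−1)·1.63² = 42·2.6569 = 111.5898
B: (109−1)·2.75² = 108·7.5625 = 816.75
C: (83−1)·2.29² = 82·5.2441 = 430.0162
D: (120−1)·3.17² = 119·10.0489 = 1195.8191
Numerator = 2554.1751; denominator = Σ(nₕ−1) = 351.
s²ₚ = 2554.1751/351 = 7.276852... → 7.2769.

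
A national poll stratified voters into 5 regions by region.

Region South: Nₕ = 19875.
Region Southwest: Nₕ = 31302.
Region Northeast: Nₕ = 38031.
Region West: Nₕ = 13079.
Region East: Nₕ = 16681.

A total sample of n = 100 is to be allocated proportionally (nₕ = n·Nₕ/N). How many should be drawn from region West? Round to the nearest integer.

11

N = 19875 + 31302 + 38031 + 13079 + 16681 = 118968.
n_West = 100·13079/118968 = 10.994... → 11.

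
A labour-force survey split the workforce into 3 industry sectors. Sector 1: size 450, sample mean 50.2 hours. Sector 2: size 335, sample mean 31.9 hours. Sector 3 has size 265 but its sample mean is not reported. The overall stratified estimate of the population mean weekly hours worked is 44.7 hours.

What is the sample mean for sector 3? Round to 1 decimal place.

N = 450 + 335 + 265 = 1050.
Overall total = μ·N = 44.7·1050 = 46935.
Subtract the known strata: 450·50.2 + 335·31.9 = 33276.5.
Remaining total for sector 3: 46935 − 33276.5 = 13658.5.
Divide by its size: 13658.5 / 265 = 51.542... → 51.5.

51.5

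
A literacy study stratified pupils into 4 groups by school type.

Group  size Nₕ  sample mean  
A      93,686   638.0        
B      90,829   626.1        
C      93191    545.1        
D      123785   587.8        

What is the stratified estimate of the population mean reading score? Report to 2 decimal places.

N = 401491; weights Wₕ = Nₕ/N = (0.2333, 0.2262, 0.2321, 0.3083).
x̄_st = Σ Wₕ·x̄ₕ = 0.2333·638.0 + 0.2262·626.1 + 0.2321·545.1 + 0.3083·587.8 ≈ 598.2673...
→ 598.27.

598.27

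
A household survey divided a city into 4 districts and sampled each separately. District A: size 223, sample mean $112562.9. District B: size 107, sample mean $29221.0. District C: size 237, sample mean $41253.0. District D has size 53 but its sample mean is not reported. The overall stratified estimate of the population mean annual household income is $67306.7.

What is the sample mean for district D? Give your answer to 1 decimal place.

Σ Nₕx̄ₕ = N·μ, so 53·x̄_D = 620·67306.7 − (223·112562.9 + 107·29221.0 + 237·41253.0).
= 41730154 − 38005134.7 = 3725019.3.
x̄_D = 3725019.3 / 53 = 70283.383... → 70283.4.

70283.4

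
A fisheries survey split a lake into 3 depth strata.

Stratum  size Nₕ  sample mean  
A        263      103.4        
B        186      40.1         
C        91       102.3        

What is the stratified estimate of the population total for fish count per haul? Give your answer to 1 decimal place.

43962.1

A: 263·103.4 = 27194.2
B: 186·40.1 = 7458.6
C: 91·102.3 = 9309.3
τ̂ = Σ Nₕx̄ₕ = 43962.1.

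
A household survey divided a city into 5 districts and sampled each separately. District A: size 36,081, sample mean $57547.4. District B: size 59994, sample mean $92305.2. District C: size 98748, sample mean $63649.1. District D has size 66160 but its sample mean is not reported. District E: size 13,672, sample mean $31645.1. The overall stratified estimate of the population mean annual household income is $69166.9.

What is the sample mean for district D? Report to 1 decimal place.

70511.4

N = 36081 + 59994 + 98748 + 66160 + 13672 = 274655.
Overall total = μ·N = 69166.9·274655 = 18997034919.5.
Subtract the known strata: 36081·57547.4 + 59994·92305.2 + 98748·63649.1 + 13672·31645.1 = 14331999042.2.
Remaining total for district D: 18997034919.5 − 14331999042.2 = 4665035877.3.
Divide by its size: 4665035877.3 / 66160 = 70511.425... → 70511.4.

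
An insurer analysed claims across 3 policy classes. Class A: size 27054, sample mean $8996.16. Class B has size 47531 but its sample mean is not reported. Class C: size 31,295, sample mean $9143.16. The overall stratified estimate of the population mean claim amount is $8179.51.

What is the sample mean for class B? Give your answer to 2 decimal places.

N = 27054 + 47531 + 31295 = 105880.
Overall total = μ·N = 8179.51·105880 = 866046518.8.
Subtract the known strata: 27054·8996.16 + 31295·9143.16 = 529517304.84.
Remaining total for class B: 866046518.8 − 529517304.84 = 336529213.96.
Divide by its size: 336529213.96 / 47531 = 7080.2048... → 7080.20.

7080.20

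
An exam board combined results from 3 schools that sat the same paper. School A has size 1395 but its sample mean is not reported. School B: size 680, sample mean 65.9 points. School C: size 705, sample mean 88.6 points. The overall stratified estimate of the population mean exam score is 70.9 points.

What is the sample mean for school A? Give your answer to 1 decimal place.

64.4

Σ Nₕx̄ₕ = N·μ, so 1395·x̄_A = 2780·70.9 − (680·65.9 + 705·88.6).
= 197102 − 107275 = 89827.
x̄_A = 89827 / 1395 = 64.392... → 64.4.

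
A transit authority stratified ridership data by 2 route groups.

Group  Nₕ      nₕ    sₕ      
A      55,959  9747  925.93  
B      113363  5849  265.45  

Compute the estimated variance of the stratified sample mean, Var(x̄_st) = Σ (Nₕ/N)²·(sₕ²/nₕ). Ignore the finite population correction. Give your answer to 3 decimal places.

15.007

N = 169322. Term for each stratum: Wₕ²sₕ²/nₕ.
Var(x̄_st) = 9.607236 + 5.400074 = 15.007310 → 15.007.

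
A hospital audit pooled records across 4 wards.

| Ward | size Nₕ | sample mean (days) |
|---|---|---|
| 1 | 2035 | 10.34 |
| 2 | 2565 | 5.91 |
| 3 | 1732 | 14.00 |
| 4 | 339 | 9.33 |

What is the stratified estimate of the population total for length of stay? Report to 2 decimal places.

Population total = Σ Nₕ·x̄ₕ (each stratum's size times its mean).
2035·10.34 + 2565·5.91 + 1732·14.00 + 339·9.33 = 21041.9 + 15159.15 + 24248 + 3162.87 = 63611.92.

63611.92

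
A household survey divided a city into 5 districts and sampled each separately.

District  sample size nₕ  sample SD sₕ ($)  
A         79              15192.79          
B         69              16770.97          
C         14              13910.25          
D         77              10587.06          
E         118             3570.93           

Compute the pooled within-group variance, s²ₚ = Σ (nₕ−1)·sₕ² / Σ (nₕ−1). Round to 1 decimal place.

141068088.3

A: (79−1)·15192.79² = 78·230820867.9841 = 18004027702.7598
B: (69−1)·16770.97² = 68·281265434.7409 = 19126049562.3812
C: (14−1)·13910.25² = 13·193495055.0625 = 2515435715.8125
D: (77−1)·10587.06² = 76·112085839.4436 = 8518523797.7136
E: (118−1)·3570.93² = 117·12751541.0649 = 1491930304.5933
Numerator = 49655967083.2604; denominator = Σ(nₕ−1) = 352.
s²ₚ = 49655967083.2604/352 = 141068088.305... → 141068088.3.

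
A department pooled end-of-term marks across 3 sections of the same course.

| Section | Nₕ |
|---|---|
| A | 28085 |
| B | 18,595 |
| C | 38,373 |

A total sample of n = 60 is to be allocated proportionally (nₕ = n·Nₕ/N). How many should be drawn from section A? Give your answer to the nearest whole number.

Share of section A = 28085/85053 = 0.33021.
Allocate 60 × 0.33021 = 19.812... → 20.

20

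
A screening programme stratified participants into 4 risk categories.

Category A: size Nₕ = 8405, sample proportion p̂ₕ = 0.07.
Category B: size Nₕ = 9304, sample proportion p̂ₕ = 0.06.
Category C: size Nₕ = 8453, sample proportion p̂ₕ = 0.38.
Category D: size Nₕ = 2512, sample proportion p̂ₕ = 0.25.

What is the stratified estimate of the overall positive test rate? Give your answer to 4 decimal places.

Wₕ = Nₕ/N with N = 28674: 0.2931, 0.3245, 0.2948, 0.0876.
p̂_st = 0.2931·0.07 + 0.3245·0.06 + 0.2948·0.38 + 0.0876·0.25 ≈ 0.173911... → 0.1739.

0.1739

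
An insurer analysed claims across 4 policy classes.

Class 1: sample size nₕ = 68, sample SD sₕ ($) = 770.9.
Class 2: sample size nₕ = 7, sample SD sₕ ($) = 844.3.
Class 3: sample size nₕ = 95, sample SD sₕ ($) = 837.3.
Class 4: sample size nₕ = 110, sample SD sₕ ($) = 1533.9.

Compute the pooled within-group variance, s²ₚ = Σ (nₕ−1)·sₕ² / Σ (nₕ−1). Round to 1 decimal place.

1: (68−1)·770.9² = 67·594286.81 = 39817216.27
2: (7−1)·844.3² = 6·712842.49 = 4277054.94
3: (95−1)·837.3² = 94·701071.29 = 65900701.26
4: (110−1)·1533.9² = 109·2352849.21 = 256460563.89
Numerator = 366455536.36; denominator = Σ(nₕ−1) = 276.
s²ₚ = 366455536.36/276 = 1327737.451... → 1327737.5.

1327737.5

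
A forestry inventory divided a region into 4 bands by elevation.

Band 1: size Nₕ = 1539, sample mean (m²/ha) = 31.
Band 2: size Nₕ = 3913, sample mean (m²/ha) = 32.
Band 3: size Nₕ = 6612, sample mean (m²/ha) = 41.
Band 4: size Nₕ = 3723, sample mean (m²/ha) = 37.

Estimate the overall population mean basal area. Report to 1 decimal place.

36.9

x̄_st = (Σ Nₕx̄ₕ) / (Σ Nₕ) = (1539·31 + 3913·32 + 6612·41 + 3723·37) / 15787
= 581768 / 15787 = 36.851... → 36.9.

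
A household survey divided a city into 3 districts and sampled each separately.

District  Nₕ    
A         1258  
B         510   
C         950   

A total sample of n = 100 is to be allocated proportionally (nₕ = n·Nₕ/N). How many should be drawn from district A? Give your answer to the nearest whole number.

Share of district A = 1258/2718 = 0.46284.
Allocate 100 × 0.46284 = 46.284... → 46.

46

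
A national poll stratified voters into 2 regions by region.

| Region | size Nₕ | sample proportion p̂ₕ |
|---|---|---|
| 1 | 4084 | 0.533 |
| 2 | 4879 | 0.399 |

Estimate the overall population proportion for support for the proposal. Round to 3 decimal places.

0.460

Wₕ = Nₕ/N with N = 8963: 0.4557, 0.5443.
p̂_st = 0.4557·0.533 + 0.5443·0.399 ≈ 0.46006... → 0.460.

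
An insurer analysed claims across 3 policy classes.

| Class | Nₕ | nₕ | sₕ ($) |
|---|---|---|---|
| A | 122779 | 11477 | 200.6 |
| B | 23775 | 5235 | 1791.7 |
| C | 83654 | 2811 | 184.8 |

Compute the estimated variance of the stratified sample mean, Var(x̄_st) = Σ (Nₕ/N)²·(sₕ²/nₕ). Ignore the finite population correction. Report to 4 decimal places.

9.1421

N = 230208; Wₕ = Nₕ/N.
class A: (122779/230208)²·200.6²/11477 = 0.9973345
class B: (23775/230208)²·1791.7²/5235 = 6.5405479
class C: (83654/230208)²·184.8²/2811 = 1.6042634
Sum = 9.1421458 → 9.1421.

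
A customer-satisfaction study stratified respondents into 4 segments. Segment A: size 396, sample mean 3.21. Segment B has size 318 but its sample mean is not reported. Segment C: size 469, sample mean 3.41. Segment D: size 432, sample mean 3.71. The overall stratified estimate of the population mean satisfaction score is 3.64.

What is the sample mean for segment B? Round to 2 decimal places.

4.42

N = 396 + 318 + 469 + 432 = 1615.
Overall total = μ·N = 3.64·1615 = 5878.6.
Subtract the known strata: 396·3.21 + 469·3.41 + 432·3.71 = 4473.17.
Remaining total for segment B: 5878.6 − 4473.17 = 1405.43.
Divide by its size: 1405.43 / 318 = 4.4196... → 4.42.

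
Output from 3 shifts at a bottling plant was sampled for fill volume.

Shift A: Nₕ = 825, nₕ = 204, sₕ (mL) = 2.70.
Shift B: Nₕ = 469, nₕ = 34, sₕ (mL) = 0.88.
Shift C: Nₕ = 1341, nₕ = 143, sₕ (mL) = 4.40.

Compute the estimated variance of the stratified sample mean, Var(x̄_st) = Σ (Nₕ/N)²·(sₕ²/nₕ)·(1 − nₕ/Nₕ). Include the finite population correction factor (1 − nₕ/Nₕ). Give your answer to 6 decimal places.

0.034631

N = 2635. Term for each stratum: Wₕ²sₕ²/nₕ·(1−nₕ/Nₕ).
Var(x̄_st) = 0.002636827 + 0.000669248 + 0.031325187 = 0.034631263 → 0.034631.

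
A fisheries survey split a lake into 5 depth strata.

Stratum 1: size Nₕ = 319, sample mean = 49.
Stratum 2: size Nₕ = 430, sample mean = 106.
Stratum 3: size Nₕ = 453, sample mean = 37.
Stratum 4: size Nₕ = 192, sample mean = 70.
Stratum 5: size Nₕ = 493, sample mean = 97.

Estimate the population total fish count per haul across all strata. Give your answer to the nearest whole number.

139233

Population total = Σ Nₕ·x̄ₕ (each stratum's size times its mean).
319·49 + 430·106 + 453·37 + 192·70 + 493·97 = 15631 + 45580 + 16761 + 13440 + 47821 = 139233.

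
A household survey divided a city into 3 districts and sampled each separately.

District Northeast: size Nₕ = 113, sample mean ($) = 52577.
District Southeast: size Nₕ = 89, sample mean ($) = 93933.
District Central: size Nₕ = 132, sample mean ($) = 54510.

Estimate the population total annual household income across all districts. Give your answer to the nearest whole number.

21496558

Population total = Σ Nₕ·x̄ₕ (each stratum's size times its mean).
113·52577 + 89·93933 + 132·54510 = 5941201 + 8360037 + 7195320 = 21496558.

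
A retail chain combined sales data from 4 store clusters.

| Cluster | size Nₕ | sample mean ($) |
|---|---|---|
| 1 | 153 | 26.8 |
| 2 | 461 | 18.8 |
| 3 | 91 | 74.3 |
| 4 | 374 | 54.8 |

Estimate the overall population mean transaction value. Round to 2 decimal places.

N = 153 + 461 + 91 + 374 = 1079.
The stratified mean weights each stratum mean by its population share Nₕ/N.
Σ Nₕx̄ₕ = 153·26.8 + 461·18.8 + 91·74.3 + 374·54.8 = 4100.4 + 8666.8 + 6761.3 + 20495.2 = 40023.7.
Divide by N: 40023.7 / 1079 = 37.0933... → 37.09.

37.09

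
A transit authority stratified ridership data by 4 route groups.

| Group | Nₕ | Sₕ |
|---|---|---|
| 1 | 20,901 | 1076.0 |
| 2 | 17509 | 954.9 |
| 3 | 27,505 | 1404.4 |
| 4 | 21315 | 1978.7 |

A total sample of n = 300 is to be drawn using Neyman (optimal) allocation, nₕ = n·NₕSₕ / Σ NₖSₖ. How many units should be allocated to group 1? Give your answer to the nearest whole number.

56

Σ NₕSₕ = 20901·1076.0 + 17509·954.9 + 27505·1404.4 + 21315·1978.7 = 120012832.6.
Share for 1: 22489476/120012832.6 = 0.18739.
n_1 = 300 × 0.18739 = 56.218... → 56.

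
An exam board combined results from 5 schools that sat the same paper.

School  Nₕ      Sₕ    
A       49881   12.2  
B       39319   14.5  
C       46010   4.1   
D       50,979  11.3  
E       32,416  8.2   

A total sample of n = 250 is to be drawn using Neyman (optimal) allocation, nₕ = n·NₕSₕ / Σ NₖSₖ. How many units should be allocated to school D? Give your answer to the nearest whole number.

65

Σ NₕSₕ = 49881·12.2 + 39319·14.5 + 46010·4.1 + 50979·11.3 + 32416·8.2 = 2209188.6.
Share for D: 576062.7/2209188.6 = 0.26076.
n_D = 250 × 0.26076 = 65.189... → 65.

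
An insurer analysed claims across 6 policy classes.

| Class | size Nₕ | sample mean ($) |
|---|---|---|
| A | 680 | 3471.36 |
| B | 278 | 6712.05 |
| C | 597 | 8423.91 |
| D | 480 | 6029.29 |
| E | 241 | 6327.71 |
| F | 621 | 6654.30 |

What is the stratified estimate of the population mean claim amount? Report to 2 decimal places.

N = 2897; weights Wₕ = Nₕ/N = (0.2347, 0.0960, 0.2061, 0.1657, 0.0832, 0.2144).
x̄_st = Σ Wₕ·x̄ₕ = 0.2347·3471.36 + 0.0960·6712.05 + 0.2061·8423.91 + 0.1657·6029.29 + 0.0832·6327.71 + 0.2144·6654.30 ≈ 6146.6712...
→ 6146.67.

6146.67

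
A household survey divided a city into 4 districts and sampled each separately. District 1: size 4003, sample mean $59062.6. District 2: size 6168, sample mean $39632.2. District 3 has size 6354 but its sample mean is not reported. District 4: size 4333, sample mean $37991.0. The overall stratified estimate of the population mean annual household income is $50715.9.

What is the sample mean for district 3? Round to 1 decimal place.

Σ Nₕx̄ₕ = N·μ, so 6354·x̄_3 = 20858·50715.9 − (4003·59062.6 + 6168·39632.2 + 4333·37991.0).
= 1057832242.2 − 645494000.4 = 412338241.8.
x̄_3 = 412338241.8 / 6354 = 64894.278... → 64894.3.

64894.3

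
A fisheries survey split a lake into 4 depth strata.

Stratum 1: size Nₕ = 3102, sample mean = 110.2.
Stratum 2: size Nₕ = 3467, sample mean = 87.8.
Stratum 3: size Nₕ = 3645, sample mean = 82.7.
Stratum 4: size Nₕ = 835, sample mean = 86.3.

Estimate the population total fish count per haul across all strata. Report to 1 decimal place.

1019745.0

1: 3102·110.2 = 341840.4
2: 3467·87.8 = 304402.6
3: 3645·82.7 = 301441.5
4: 835·86.3 = 72060.5
τ̂ = Σ Nₕx̄ₕ = 1019745.0.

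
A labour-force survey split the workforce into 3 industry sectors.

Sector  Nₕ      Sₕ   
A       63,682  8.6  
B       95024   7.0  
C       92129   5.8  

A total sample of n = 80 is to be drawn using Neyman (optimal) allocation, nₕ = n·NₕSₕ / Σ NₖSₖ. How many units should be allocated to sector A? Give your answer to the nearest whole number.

Σ NₕSₕ = 63682·8.6 + 95024·7.0 + 92129·5.8 = 1747181.4.
Share for A: 547665.2/1747181.4 = 0.31346.
n_A = 80 × 0.31346 = 25.077... → 25.

25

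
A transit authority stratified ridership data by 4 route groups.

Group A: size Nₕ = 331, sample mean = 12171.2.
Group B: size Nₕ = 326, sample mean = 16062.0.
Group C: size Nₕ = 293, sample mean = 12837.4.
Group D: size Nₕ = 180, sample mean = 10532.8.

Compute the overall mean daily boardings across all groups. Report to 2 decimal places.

13205.43

x̄_st = (Σ Nₕx̄ₕ) / (Σ Nₕ) = (331·12171.2 + 326·16062.0 + 293·12837.4 + 180·10532.8) / 1130
= 14922141.4 / 1130 = 13205.4349... → 13205.43.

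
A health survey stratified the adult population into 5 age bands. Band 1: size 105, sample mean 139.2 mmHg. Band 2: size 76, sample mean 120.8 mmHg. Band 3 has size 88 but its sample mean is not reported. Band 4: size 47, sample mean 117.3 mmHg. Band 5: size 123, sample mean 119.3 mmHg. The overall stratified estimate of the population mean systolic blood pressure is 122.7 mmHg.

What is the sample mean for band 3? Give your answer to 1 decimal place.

Σ Nₕx̄ₕ = N·μ, so 88·x̄_3 = 439·122.7 − (105·139.2 + 76·120.8 + 47·117.3 + 123·119.3).
= 53865.3 − 43983.8 = 9881.5.
x̄_3 = 9881.5 / 88 = 112.290... → 112.3.

112.3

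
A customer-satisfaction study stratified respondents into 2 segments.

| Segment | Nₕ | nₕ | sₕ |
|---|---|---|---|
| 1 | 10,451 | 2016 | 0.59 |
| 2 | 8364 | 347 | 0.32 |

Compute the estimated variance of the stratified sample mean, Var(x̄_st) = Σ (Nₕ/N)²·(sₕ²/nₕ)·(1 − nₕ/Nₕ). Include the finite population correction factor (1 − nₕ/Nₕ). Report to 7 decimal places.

N = 18815; Wₕ = Nₕ/N.
segment 1: (10451/18815)²·0.59²/2016·(1 − 2016/10451) = 0.0000429980
segment 2: (8364/18815)²·0.32²/347·(1 − 347/8364) = 0.0000558969
Sum = 0.0000988949 → 0.0000989.

0.0000989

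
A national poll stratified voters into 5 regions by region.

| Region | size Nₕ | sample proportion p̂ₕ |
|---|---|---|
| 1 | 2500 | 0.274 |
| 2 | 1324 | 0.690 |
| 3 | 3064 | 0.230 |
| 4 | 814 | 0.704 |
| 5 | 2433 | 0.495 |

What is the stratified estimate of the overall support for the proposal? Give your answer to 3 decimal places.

N = 2500 + 1324 + 3064 + 814 + 2433 = 10135.
Overall proportion = Σ (Nₕ/N)·p̂ₕ.
Σ Nₕp̂ₕ = 685 + 913.56 + 704.72 + 573.056 + 1204.335 = 4080.671.
4080.671 / 10135 = 0.40263... → 0.403.

0.403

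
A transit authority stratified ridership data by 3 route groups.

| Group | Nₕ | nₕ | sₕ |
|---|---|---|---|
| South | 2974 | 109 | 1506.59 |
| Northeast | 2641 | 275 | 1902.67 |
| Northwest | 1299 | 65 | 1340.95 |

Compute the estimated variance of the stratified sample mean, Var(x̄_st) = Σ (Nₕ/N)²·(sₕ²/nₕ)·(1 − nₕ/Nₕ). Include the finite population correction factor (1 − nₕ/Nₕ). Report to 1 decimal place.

N = 6914. Term for each stratum: Wₕ²sₕ²/nₕ·(1−nₕ/Nₕ).
Var(x̄_st) = 3711.6798 + 1720.7534 + 927.6355 = 6360.0687 → 6360.1.

6360.1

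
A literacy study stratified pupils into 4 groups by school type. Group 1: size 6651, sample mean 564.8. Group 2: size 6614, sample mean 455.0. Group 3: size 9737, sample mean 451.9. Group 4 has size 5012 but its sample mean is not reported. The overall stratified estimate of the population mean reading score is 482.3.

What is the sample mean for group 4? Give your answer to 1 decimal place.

Σ Nₕx̄ₕ = N·μ, so 5012·x̄_4 = 28014·482.3 − (6651·564.8 + 6614·455.0 + 9737·451.9).
= 13511152.2 − 11166005.1 = 2345147.1.
x̄_4 = 2345147.1 / 5012 = 467.906... → 467.9.

467.9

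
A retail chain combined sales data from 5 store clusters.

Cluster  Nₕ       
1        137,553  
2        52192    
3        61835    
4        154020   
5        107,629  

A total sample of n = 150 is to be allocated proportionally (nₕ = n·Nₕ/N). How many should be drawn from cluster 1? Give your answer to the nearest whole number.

40

N = 137553 + 52192 + 61835 + 154020 + 107629 = 513229.
n_1 = 150·137553/513229 = 40.202... → 40.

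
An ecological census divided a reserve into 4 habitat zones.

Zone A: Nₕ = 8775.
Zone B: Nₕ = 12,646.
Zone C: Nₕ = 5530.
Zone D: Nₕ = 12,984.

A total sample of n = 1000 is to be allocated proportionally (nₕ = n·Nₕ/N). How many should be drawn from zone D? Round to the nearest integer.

Share of zone D = 12984/39935 = 0.32513.
Allocate 1000 × 0.32513 = 325.128... → 325.

325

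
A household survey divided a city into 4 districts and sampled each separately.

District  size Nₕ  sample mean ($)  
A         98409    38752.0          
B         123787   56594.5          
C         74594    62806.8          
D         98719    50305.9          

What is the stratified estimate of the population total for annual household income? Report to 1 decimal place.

20470367520.8

Estimate total by summing Nₕ·x̄ₕ over strata.
98409·38752.0 + 123787·56594.5 + 74594·62806.8 + 98719·50305.9 = 3813545568 + 7005663371.5 + 4685010439.2 + 4966148142.1 = 20470367520.8.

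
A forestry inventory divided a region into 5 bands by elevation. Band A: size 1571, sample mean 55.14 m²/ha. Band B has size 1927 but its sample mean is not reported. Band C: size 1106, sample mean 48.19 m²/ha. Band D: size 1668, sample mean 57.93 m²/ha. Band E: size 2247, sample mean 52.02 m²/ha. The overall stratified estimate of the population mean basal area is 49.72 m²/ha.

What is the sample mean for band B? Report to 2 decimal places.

36.39

N = 1571 + 1927 + 1106 + 1668 + 2247 = 8519.
Overall total = μ·N = 49.72·8519 = 423564.68.
Subtract the known strata: 1571·55.14 + 1106·48.19 + 1668·57.93 + 2247·52.02 = 353439.26.
Remaining total for band B: 423564.68 − 353439.26 = 70125.42.
Divide by its size: 70125.42 / 1927 = 36.3910... → 36.39.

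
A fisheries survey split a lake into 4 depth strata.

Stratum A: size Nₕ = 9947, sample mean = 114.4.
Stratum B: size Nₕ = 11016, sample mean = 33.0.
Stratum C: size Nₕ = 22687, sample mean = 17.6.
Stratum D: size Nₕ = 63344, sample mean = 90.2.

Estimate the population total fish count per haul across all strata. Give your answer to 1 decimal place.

7614384.8

Population total = Σ Nₕ·x̄ₕ (each stratum's size times its mean).
9947·114.4 + 11016·33.0 + 22687·17.6 + 63344·90.2 = 1137936.8 + 363528 + 399291.2 + 5713628.8 = 7614384.8.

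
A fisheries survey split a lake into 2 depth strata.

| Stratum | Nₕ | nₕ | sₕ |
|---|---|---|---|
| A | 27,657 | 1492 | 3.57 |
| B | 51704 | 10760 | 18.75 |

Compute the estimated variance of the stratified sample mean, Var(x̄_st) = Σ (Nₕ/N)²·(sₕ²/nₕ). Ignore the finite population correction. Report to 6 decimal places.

N = 79361; Wₕ = Nₕ/N.
stratum A: (27657/79361)²·3.57²/1492 = 0.001037441
stratum B: (51704/79361)²·18.75²/10760 = 0.013868334
Sum = 0.014905775 → 0.014906.

0.014906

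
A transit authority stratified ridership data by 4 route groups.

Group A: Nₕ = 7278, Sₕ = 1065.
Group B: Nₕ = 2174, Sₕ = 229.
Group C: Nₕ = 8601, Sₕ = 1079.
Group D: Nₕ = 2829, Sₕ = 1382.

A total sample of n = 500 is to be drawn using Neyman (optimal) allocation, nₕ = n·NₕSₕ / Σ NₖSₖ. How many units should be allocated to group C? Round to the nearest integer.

216

Σ NₕSₕ = 7278·1065 + 2174·229 + 8601·1079 + 2829·1382 = 21439073.
Share for C: 9280479/21439073 = 0.43288.
n_C = 500 × 0.43288 = 216.438... → 216.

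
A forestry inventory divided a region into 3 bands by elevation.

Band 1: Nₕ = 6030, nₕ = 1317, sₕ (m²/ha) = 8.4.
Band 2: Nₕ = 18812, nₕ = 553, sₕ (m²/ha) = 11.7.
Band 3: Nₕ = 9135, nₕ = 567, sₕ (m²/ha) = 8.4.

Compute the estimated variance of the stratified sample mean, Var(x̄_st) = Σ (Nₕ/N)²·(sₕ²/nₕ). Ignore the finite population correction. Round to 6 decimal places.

0.086566

N = 33977; Wₕ = Nₕ/N.
band 1: (6030/33977)²·8.4²/1317 = 0.001687475
band 2: (18812/33977)²·11.7²/553 = 0.075883346
band 3: (9135/33977)²·8.4²/567 = 0.008995443
Sum = 0.086566264 → 0.086566.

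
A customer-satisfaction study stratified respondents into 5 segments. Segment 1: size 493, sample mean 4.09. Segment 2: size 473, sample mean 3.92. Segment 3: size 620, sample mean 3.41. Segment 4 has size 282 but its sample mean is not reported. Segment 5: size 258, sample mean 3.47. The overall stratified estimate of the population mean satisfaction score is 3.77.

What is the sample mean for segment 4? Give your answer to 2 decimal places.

N = 493 + 473 + 620 + 282 + 258 = 2126.
Overall total = μ·N = 3.77·2126 = 8015.02.
Subtract the known strata: 493·4.09 + 473·3.92 + 620·3.41 + 258·3.47 = 6879.99.
Remaining total for segment 4: 8015.02 − 6879.99 = 1135.03.
Divide by its size: 1135.03 / 282 = 4.0249... → 4.02.

4.02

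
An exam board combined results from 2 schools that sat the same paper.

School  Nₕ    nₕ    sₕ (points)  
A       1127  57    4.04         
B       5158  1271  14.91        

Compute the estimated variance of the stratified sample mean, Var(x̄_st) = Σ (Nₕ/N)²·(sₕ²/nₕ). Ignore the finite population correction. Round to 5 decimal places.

0.12701

N = 6285; Wₕ = Nₕ/N.
school A: (1127/6285)²·4.04²/57 = 0.00920715
school B: (5158/6285)²·14.91²/1271 = 0.11780449
Sum = 0.12701164 → 0.12701.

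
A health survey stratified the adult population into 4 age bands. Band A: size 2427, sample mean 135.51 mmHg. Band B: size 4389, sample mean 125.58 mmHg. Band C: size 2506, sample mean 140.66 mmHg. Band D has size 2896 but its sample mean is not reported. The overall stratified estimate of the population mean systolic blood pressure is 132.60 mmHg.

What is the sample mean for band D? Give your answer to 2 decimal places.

133.83

N = 2427 + 4389 + 2506 + 2896 = 12218.
Overall total = μ·N = 132.60·12218 = 1620106.8.
Subtract the known strata: 2427·135.51 + 4389·125.58 + 2506·140.66 = 1232547.35.
Remaining total for band D: 1620106.8 − 1232547.35 = 387559.45.
Divide by its size: 387559.45 / 2896 = 133.8258... → 133.83.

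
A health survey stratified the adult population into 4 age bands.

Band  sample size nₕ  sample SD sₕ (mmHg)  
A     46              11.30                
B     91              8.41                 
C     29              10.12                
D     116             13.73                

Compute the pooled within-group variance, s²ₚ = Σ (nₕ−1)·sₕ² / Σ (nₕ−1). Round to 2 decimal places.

131.86

Degrees of freedom: 45 + 90 + 28 + 115 = 278.
Σ(nₕ−1)sₕ² = 45·127.69 + 90·70.7281 + 28·102.4144 + 115·188.5129 = 36658.1657.
s²ₚ = 36658.1657 / 278 = 131.8639... → 131.86.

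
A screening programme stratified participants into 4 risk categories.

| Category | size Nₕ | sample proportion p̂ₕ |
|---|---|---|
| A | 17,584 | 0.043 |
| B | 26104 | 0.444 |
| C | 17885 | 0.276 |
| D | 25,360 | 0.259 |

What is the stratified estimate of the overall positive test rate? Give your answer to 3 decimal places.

0.274

N = 17584 + 26104 + 17885 + 25360 = 86933.
Overall proportion = Σ (Nₕ/N)·p̂ₕ.
Σ Nₕp̂ₕ = 756.112 + 11590.176 + 4936.26 + 6568.24 = 23850.788.
23850.788 / 86933 = 0.27436... → 0.274.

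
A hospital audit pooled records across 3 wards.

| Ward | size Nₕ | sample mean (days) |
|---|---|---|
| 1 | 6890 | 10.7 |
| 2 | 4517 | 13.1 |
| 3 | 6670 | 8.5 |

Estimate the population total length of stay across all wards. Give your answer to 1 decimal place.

189590.7

Population total = Σ Nₕ·x̄ₕ (each stratum's size times its mean).
6890·10.7 + 4517·13.1 + 6670·8.5 = 73723 + 59172.7 + 56695 = 189590.7.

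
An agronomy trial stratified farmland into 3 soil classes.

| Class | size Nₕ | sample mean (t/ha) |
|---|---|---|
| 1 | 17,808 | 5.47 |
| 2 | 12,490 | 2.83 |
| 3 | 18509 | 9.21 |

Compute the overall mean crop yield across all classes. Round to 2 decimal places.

N = 17808 + 12490 + 18509 = 48807.
The stratified mean weights each stratum mean by its population share Nₕ/N.
Σ Nₕx̄ₕ = 17808·5.47 + 12490·2.83 + 18509·9.21 = 97409.76 + 35346.7 + 170467.89 = 303224.35.
Divide by N: 303224.35 / 48807 = 6.2127... → 6.21.

6.21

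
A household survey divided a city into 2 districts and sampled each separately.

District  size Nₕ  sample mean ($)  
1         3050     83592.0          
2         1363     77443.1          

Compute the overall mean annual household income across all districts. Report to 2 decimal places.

81692.85

N = 3050 + 1363 = 4413.
The stratified mean weights each stratum mean by its population share Nₕ/N.
Σ Nₕx̄ₕ = 3050·83592.0 + 1363·77443.1 = 254955600 + 105554945.3 = 360510545.3.
Divide by N: 360510545.3 / 4413 = 81692.8496... → 81692.85.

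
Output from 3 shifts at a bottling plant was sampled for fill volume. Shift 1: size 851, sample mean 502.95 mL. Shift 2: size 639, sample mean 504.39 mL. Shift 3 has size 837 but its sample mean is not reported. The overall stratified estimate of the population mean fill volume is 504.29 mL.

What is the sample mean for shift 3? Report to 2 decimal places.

N = 851 + 639 + 837 = 2327.
Overall total = μ·N = 504.29·2327 = 1173482.83.
Subtract the known strata: 851·502.95 + 639·504.39 = 750315.66.
Remaining total for shift 3: 1173482.83 − 750315.66 = 423167.17.
Divide by its size: 423167.17 / 837 = 505.5761... → 505.58.

505.58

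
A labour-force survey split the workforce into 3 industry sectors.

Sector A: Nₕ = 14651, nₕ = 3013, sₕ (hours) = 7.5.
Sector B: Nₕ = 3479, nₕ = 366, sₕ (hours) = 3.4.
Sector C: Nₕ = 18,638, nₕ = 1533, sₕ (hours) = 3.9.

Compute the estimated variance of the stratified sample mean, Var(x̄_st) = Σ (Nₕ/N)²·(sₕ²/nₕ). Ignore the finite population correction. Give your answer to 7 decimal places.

N = 36768; Wₕ = Nₕ/N.
sector A: (14651/36768)²·7.5²/3013 = 0.0029642711
sector B: (3479/36768)²·3.4²/366 = 0.0002827780
sector C: (18638/36768)²·3.9²/1533 = 0.0025494451
Sum = 0.0057964941 → 0.0057965.

0.0057965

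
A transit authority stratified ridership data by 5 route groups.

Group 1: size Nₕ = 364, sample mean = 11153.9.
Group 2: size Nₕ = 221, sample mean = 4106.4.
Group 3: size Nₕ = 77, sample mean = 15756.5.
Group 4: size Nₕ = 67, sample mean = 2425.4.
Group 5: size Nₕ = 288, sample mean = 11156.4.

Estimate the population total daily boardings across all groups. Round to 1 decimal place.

1: 364·11153.9 = 4060019.6
2: 221·4106.4 = 907514.4
3: 77·15756.5 = 1213250.5
4: 67·2425.4 = 162501.8
5: 288·11156.4 = 3213043.2
τ̂ = Σ Nₕx̄ₕ = 9556329.5.

9556329.5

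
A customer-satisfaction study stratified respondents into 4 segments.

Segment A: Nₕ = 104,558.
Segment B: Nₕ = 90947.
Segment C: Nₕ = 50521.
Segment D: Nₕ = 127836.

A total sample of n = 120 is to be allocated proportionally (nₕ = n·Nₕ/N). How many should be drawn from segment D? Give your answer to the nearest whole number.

Share of segment D = 127836/373862 = 0.34193.
Allocate 120 × 0.34193 = 41.032... → 41.

41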